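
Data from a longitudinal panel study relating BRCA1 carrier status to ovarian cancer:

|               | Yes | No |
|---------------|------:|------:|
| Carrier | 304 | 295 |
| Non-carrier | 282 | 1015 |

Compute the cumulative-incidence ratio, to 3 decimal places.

2.334

Cells: a = 304, b = 295, c = 282, d = 1015.
Risk in exposed = 304/599 = 0.50751; risk in unexposed = 282/1297 = 0.21742.
RR = 0.50751 / 0.21742 = 2.33420
The risk among the exposed is 2.33 times that among the unexposed.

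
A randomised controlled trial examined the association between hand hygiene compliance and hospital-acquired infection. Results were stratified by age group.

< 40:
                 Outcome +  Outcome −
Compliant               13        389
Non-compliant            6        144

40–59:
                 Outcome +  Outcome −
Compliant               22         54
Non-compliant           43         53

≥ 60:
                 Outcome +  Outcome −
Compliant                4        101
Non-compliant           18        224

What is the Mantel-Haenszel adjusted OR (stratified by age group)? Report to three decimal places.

0.555

OR_MH = Σ(aᵢdᵢ/nᵢ) / Σ(bᵢcᵢ/nᵢ), where nᵢ is the stratum total.
Stratum 1 (< 40): n = 552; a·d/n = 13·144/552 = 3.3913; b·c/n = 389·6/552 = 4.2283
Stratum 2 (40–59): n = 172; a·d/n = 22·53/172 = 6.7791; b·c/n = 54·43/172 = 13.5000
Stratum 3 (≥ 60): n = 347; a·d/n = 4·224/347 = 2.5821; b·c/n = 101·18/347 = 5.2392
OR_MH = (3.3913 + 6.7791 + 2.5821) / (4.2283 + 13.5000 + 5.2392) = 12.7525 / 22.9675 = 0.55524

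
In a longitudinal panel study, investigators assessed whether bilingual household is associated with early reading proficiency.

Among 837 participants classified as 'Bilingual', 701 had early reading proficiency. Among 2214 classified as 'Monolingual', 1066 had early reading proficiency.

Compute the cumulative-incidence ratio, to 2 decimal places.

1.74

From the description: a = 701, b = 136, c = 1066, d = 1148.
Risk in exposed = 701/837 = 0.83751; risk in unexposed = 1066/2214 = 0.48148.
RR = 0.83751 / 0.48148 = 1.73945
The risk among the exposed is 1.74 times that among the unexposed.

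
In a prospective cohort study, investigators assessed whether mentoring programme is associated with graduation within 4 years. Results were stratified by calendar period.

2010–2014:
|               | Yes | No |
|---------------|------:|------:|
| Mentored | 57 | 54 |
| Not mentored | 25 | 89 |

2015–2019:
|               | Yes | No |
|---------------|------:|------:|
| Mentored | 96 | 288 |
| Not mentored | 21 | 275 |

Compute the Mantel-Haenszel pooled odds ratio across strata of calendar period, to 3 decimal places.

4.120

OR_MH = Σ(aᵢdᵢ/nᵢ) / Σ(bᵢcᵢ/nᵢ), where nᵢ is the stratum total.
Stratum 1 (2010–2014): n = 225; a·d/n = 57·89/225 = 22.5467; b·c/n = 54·25/225 = 6.0000
Stratum 2 (2015–2019): n = 680; a·d/n = 96·275/680 = 38.8235; b·c/n = 288·21/680 = 8.8941
OR_MH = (22.5467 + 38.8235) / (6.0000 + 8.8941) = 61.3702 / 14.8941 = 4.12043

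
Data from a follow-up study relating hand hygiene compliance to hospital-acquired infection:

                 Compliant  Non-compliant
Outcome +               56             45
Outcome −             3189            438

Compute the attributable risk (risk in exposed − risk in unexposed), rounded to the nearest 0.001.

-0.076

Reading the table with exposure as columns: a = 56 (Compliant, case), b = 3189 (Compliant, non-case), c = 45 (Non-compliant, case), d = 438.
Risk in exposed = 56/3245 = 0.017257; risk in unexposed = 45/483 = 0.093168.
Risk difference = 0.017257 − 0.093168 = -0.075910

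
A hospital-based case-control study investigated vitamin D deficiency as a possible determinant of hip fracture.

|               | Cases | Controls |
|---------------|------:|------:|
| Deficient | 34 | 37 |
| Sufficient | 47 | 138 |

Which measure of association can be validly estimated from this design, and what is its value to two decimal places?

Cells: a = 34, b = 37, c = 47, d = 138.
This is a hospital-based case-control study: participants were sampled on outcome status, so risks in the source population cannot be estimated directly — relative risk is not valid here. The odds ratio is the appropriate measure.
OR = (a·d)/(b·c) = (34 × 138) / (37 × 47) = 4692 / 1739 = 2.69810

2.70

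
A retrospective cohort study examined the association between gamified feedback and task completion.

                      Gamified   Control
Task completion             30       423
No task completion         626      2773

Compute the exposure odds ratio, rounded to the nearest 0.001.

0.314

Reading the table with exposure as columns: a = 30 (Gamified, case), b = 626 (Gamified, non-case), c = 423 (Control, case), d = 2773.
OR = (a·d)/(b·c) = (30 × 2773) / (626 × 423) = 83190 / 264798 = 0.31416
Exposure is associated with lower odds of task completion (OR = 0.31 < 1).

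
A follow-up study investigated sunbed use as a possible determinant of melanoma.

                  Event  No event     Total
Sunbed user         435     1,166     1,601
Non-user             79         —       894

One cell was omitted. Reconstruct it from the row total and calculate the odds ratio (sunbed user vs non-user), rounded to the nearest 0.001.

The missing cell is in the unexposed row: 894 − 79 = 815.
So a = 435, b = 1166, c = 79, d = 815.
OR = (a·d)/(b·c) = (435 × 815) / (1166 × 79) = 354525 / 92114 = 3.84876

3.849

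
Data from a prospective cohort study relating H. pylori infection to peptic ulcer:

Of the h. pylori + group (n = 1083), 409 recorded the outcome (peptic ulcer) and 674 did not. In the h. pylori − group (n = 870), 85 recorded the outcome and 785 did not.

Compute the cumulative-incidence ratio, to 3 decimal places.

From the description: a = 409, b = 674, c = 85, d = 785.
Risk in exposed = 409/1083 = 0.37765; risk in unexposed = 85/870 = 0.09770.
RR = 0.37765 / 0.09770 = 3.86541
The risk among the exposed is 3.87 times that among the unexposed.

3.865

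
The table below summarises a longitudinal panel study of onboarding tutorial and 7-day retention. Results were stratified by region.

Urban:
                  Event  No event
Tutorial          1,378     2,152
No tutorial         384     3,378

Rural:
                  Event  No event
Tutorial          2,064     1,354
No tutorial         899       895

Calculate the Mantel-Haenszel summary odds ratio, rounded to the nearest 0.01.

OR_MH = Σ(aᵢdᵢ/nᵢ) / Σ(bᵢcᵢ/nᵢ), where nᵢ is the stratum total.
Stratum 1 (Urban): n = 7292; a·d/n = 1378·3378/7292 = 638.3549; b·c/n = 2152·384/7292 = 113.3253
Stratum 2 (Rural): n = 5212; a·d/n = 2064·895/5212 = 354.4282; b·c/n = 1354·899/5212 = 233.5468
OR_MH = (638.3549 + 354.4282) / (113.3253 + 233.5468) = 992.7832 / 346.8721 = 2.86210

2.86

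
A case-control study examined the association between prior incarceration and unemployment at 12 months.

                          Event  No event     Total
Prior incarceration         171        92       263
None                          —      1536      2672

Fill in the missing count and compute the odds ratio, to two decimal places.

2.51

The missing cell is in the unexposed row: 2672 − 1536 = 1136.
So a = 171, b = 92, c = 1136, d = 1536.
OR = (a·d)/(b·c) = (171 × 1536) / (92 × 1136) = 262656 / 104512 = 2.51317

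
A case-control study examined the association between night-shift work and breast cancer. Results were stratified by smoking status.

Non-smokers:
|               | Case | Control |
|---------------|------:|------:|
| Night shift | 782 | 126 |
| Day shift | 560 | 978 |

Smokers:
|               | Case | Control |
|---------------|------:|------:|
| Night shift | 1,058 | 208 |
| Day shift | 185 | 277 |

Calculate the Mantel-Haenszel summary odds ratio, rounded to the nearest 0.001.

9.435

OR_MH = Σ(aᵢdᵢ/nᵢ) / Σ(bᵢcᵢ/nᵢ), where nᵢ is the stratum total.
Stratum 1 (Non-smokers): n = 2446; a·d/n = 782·978/2446 = 312.6721; b·c/n = 126·560/2446 = 28.8471
Stratum 2 (Smokers): n = 1728; a·d/n = 1058·277/1728 = 169.5984; b·c/n = 208·185/1728 = 22.2685
OR_MH = (312.6721 + 169.5984) / (28.8471 + 22.2685) = 482.2705 / 51.1156 = 9.43490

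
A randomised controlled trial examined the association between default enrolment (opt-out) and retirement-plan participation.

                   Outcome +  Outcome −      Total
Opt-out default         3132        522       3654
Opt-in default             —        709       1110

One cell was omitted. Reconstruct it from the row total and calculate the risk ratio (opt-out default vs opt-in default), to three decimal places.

The missing cell is in the unexposed row: 1110 − 709 = 401.
So a = 3132, b = 522, c = 401, d = 709.
RR = [a/(a+b)] / [c/(c+d)] = (3132/3654) / (401/1110) = 0.85714/0.36126 = 2.37264

2.373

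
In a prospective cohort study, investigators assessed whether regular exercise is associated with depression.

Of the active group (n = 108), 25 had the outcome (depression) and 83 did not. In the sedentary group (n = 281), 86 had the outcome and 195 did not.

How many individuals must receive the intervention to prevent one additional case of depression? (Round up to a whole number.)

14

Risk in treated group = 25/108 = 0.23148; risk in control = 86/281 = 0.30605.
Absolute risk reduction = 0.30605 − 0.23148 = 0.07457
NNT = 1 / ARR = 1 / 0.07457 = 13.411 → round up → 14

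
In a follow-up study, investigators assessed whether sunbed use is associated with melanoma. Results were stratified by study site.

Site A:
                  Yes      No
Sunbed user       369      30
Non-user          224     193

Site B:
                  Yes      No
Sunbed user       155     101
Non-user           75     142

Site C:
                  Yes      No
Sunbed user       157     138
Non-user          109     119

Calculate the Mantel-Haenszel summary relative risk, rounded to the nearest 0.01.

RR_MH = Σ(aᵢ·n₀ᵢ/nᵢ) / Σ(cᵢ·n₁ᵢ/nᵢ), with n₁ᵢ = aᵢ+bᵢ (exposed), n₀ᵢ = cᵢ+dᵢ (unexposed), nᵢ = n₁ᵢ+n₀ᵢ.
Stratum 1 (Site A): n₁ = 399, n₀ = 417, n = 816; a·n₀/n = 369·417/816 = 188.5699; c·n₁/n = 224·399/816 = 109.5294
Stratum 2 (Site B): n₁ = 256, n₀ = 217, n = 473; a·n₀/n = 155·217/473 = 71.1099; c·n₁/n = 75·256/473 = 40.5920
Stratum 3 (Site C): n₁ = 295, n₀ = 228, n = 523; a·n₀/n = 157·228/523 = 68.4436; c·n₁/n = 109·295/523 = 61.4818
RR_MH = (188.5699 + 71.1099 + 68.4436) / (109.5294 + 40.5920 + 61.4818) = 328.1234 / 211.6032 = 1.55065

1.55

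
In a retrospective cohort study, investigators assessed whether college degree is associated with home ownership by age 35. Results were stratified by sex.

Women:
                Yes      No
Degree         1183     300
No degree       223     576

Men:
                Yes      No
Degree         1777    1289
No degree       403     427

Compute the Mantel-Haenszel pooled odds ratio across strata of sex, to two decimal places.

3.03

OR_MH = Σ(aᵢdᵢ/nᵢ) / Σ(bᵢcᵢ/nᵢ), where nᵢ is the stratum total.
Stratum 1 (Women): n = 2282; a·d/n = 1183·576/2282 = 298.6012; b·c/n = 300·223/2282 = 29.3164
Stratum 2 (Men): n = 3896; a·d/n = 1777·427/3896 = 194.7585; b·c/n = 1289·403/3896 = 133.3334
OR_MH = (298.6012 + 194.7585) / (29.3164 + 133.3334) = 493.3597 / 162.6498 = 3.03326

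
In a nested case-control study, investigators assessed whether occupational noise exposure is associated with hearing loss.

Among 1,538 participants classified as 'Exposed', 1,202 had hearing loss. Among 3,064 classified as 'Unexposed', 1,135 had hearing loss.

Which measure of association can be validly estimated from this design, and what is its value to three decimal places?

From the description: a = 1202, b = 336, c = 1135, d = 1929.
This is a nested case-control study: participants were sampled on outcome status, so risks in the source population cannot be estimated directly — relative risk is not valid here. The odds ratio is the appropriate measure.
OR = (a·d)/(b·c) = (1202 × 1929) / (336 × 1135) = 2318658 / 381360 = 6.07997

6.080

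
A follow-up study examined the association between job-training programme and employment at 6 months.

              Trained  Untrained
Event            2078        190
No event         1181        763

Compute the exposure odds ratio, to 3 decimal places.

Reading the table with exposure as columns: a = 2078 (Trained, case), b = 1181 (Trained, non-case), c = 190 (Untrained, case), d = 763.
OR = (a·d)/(b·c) = (2078 × 763) / (1181 × 190) = 1585514 / 224390 = 7.06589
The odds of employment at 6 months are about 7.07 times as high in the trained group.

7.066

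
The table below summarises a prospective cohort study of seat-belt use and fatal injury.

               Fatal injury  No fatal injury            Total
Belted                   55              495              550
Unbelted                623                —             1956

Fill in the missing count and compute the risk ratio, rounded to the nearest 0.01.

The missing cell is in the unexposed row: 1956 − 623 = 1333.
So a = 55, b = 495, c = 623, d = 1333.
RR = [a/(a+b)] / [c/(c+d)] = (55/550) / (623/1956) = 0.10000/0.31851 = 0.31396

0.31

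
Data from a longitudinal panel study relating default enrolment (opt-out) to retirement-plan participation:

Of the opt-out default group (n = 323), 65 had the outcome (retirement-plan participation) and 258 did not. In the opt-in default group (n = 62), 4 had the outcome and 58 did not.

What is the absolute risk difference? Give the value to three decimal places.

From the description: a = 65, b = 258, c = 4, d = 58.
Risk in exposed = 65/323 = 0.201238; risk in unexposed = 4/62 = 0.064516.
Risk difference = 0.201238 − 0.064516 = 0.136722

0.137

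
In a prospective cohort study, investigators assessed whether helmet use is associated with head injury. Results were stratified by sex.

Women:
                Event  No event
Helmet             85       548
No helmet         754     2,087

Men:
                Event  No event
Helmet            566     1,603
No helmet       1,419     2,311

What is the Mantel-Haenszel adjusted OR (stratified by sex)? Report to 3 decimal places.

OR_MH = Σ(aᵢdᵢ/nᵢ) / Σ(bᵢcᵢ/nᵢ), where nᵢ is the stratum total.
Stratum 1 (Women): n = 3474; a·d/n = 85·2087/3474 = 51.0636; b·c/n = 548·754/3474 = 118.9384
Stratum 2 (Men): n = 5899; a·d/n = 566·2311/5899 = 221.7369; b·c/n = 1603·1419/5899 = 385.6004
OR_MH = (51.0636 + 221.7369) / (118.9384 + 385.6004) = 272.8005 / 504.5388 = 0.54069

0.541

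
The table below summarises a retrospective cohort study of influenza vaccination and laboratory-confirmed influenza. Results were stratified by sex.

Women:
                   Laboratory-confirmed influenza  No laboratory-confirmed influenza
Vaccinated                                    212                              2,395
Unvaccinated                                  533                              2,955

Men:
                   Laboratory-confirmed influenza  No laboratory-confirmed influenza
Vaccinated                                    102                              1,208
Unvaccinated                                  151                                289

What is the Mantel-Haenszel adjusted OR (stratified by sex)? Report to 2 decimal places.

0.38

OR_MH = Σ(aᵢdᵢ/nᵢ) / Σ(bᵢcᵢ/nᵢ), where nᵢ is the stratum total.
Stratum 1 (Women): n = 6095; a·d/n = 212·2955/6095 = 102.7826; b·c/n = 2395·533/6095 = 209.4397
Stratum 2 (Men): n = 1750; a·d/n = 102·289/1750 = 16.8446; b·c/n = 1208·151/1750 = 104.2331
OR_MH = (102.7826 + 16.8446) / (209.4397 + 104.2331) = 119.6272 / 313.6728 = 0.38138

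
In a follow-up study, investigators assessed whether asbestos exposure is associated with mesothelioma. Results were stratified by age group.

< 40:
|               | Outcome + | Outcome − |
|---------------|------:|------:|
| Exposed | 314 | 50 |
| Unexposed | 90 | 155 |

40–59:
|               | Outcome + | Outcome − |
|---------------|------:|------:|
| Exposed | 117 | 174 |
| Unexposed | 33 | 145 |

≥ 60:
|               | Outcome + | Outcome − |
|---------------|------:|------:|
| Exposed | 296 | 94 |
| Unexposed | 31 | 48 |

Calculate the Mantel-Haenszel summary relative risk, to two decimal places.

2.20

RR_MH = Σ(aᵢ·n₀ᵢ/nᵢ) / Σ(cᵢ·n₁ᵢ/nᵢ), with n₁ᵢ = aᵢ+bᵢ (exposed), n₀ᵢ = cᵢ+dᵢ (unexposed), nᵢ = n₁ᵢ+n₀ᵢ.
Stratum 1 (< 40): n₁ = 364, n₀ = 245, n = 609; a·n₀/n = 314·245/609 = 126.3218; c·n₁/n = 90·364/609 = 53.7931
Stratum 2 (40–59): n₁ = 291, n₀ = 178, n = 469; a·n₀/n = 117·178/469 = 44.4051; c·n₁/n = 33·291/469 = 20.4755
Stratum 3 (≥ 60): n₁ = 390, n₀ = 79, n = 469; a·n₀/n = 296·79/469 = 49.8593; c·n₁/n = 31·390/469 = 25.7783
RR_MH = (126.3218 + 44.4051 + 49.8593) / (53.7931 + 20.4755 + 25.7783) = 220.5862 / 100.0468 = 2.20483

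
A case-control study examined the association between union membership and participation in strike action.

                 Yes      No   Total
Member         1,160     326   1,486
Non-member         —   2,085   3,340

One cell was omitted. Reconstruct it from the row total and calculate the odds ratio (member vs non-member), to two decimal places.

5.91

The missing cell is in the unexposed row: 3340 − 2085 = 1255.
So a = 1160, b = 326, c = 1255, d = 2085.
OR = (a·d)/(b·c) = (1160 × 2085) / (326 × 1255) = 2418600 / 409130 = 5.91157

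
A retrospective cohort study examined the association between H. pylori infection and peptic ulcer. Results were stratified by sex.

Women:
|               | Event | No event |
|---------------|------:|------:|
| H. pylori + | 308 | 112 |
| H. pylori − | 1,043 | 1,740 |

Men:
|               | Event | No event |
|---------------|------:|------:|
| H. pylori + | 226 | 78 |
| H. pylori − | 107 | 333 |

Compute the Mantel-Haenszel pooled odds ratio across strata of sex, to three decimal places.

OR_MH = Σ(aᵢdᵢ/nᵢ) / Σ(bᵢcᵢ/nᵢ), where nᵢ is the stratum total.
Stratum 1 (Women): n = 3203; a·d/n = 308·1740/3203 = 167.3181; b·c/n = 112·1043/3203 = 36.4708
Stratum 2 (Men): n = 744; a·d/n = 226·333/744 = 101.1532; b·c/n = 78·107/744 = 11.2177
OR_MH = (167.3181 + 101.1532) / (36.4708 + 11.2177) = 268.4714 / 47.6886 = 5.62968

5.630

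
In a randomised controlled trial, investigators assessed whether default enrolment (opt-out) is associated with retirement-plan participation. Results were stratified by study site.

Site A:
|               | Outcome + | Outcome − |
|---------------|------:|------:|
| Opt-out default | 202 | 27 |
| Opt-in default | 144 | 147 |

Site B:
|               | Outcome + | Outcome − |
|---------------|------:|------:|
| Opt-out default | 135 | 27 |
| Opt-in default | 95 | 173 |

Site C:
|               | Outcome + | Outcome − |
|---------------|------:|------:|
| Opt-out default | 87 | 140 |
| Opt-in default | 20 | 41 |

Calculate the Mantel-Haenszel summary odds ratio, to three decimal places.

5.345

OR_MH = Σ(aᵢdᵢ/nᵢ) / Σ(bᵢcᵢ/nᵢ), where nᵢ is the stratum total.
Stratum 1 (Site A): n = 520; a·d/n = 202·147/520 = 57.1038; b·c/n = 27·144/520 = 7.4769
Stratum 2 (Site B): n = 430; a·d/n = 135·173/430 = 54.3140; b·c/n = 27·95/430 = 5.9651
Stratum 3 (Site C): n = 288; a·d/n = 87·41/288 = 12.3854; b·c/n = 140·20/288 = 9.7222
OR_MH = (57.1038 + 54.3140 + 12.3854) / (7.4769 + 5.9651 + 9.7222) = 123.8032 / 23.1643 = 5.34458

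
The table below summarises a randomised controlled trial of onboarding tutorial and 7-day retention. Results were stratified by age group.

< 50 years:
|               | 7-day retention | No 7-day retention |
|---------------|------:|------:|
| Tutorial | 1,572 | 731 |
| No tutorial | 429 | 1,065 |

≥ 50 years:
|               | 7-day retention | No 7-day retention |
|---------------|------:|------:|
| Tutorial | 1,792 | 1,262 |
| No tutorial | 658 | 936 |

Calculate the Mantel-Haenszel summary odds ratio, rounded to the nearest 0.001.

OR_MH = Σ(aᵢdᵢ/nᵢ) / Σ(bᵢcᵢ/nᵢ), where nᵢ is the stratum total.
Stratum 1 (< 50 years): n = 3797; a·d/n = 1572·1065/3797 = 440.9218; b·c/n = 731·429/3797 = 82.5913
Stratum 2 (≥ 50 years): n = 4648; a·d/n = 1792·936/4648 = 360.8675; b·c/n = 1262·658/4648 = 178.6566
OR_MH = (440.9218 + 360.8675) / (82.5913 + 178.6566) = 801.7893 / 261.2479 = 3.06907

3.069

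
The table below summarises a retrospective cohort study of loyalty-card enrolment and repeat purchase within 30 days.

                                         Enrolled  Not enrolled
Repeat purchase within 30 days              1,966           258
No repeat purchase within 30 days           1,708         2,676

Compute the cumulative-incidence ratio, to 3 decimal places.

Reading the table with exposure as columns: a = 1966 (Enrolled, case), b = 1708 (Enrolled, non-case), c = 258 (Not enrolled, case), d = 2676.
Risk in exposed = 1966/3674 = 0.53511; risk in unexposed = 258/2934 = 0.08793.
RR = 0.53511 / 0.08793 = 6.08534
The risk among the exposed is 6.09 times that among the unexposed.

6.085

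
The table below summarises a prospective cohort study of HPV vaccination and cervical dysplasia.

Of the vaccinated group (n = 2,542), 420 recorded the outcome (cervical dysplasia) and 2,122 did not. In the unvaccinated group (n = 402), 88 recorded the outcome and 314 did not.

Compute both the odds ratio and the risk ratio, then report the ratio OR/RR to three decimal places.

From the description: a = 420, b = 2122, c = 88, d = 314.
OR = (420·314)/(2122·88) = 131880/186736 = 0.70624
Risk in exposed = 420/2542 = 0.16522; risk in unexposed = 88/402 = 0.21891; RR = 0.75477
OR/RR = 0.70624 / 0.75477 = 0.93569
The outcome is not rare, so the OR lies further from 1 than the RR.

0.936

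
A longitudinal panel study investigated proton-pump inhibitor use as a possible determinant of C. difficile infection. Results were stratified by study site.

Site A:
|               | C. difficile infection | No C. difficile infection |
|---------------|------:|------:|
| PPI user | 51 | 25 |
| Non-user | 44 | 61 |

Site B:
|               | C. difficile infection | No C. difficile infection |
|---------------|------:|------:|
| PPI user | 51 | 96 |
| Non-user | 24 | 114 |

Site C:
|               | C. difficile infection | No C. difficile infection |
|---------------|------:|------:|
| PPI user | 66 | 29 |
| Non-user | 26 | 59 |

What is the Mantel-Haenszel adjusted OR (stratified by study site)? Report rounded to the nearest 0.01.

3.23

OR_MH = Σ(aᵢdᵢ/nᵢ) / Σ(bᵢcᵢ/nᵢ), where nᵢ is the stratum total.
Stratum 1 (Site A): n = 181; a·d/n = 51·61/181 = 17.1878; b·c/n = 25·44/181 = 6.0773
Stratum 2 (Site B): n = 285; a·d/n = 51·114/285 = 20.4000; b·c/n = 96·24/285 = 8.0842
Stratum 3 (Site C): n = 180; a·d/n = 66·59/180 = 21.6333; b·c/n = 29·26/180 = 4.1889
OR_MH = (17.1878 + 20.4000 + 21.6333) / (6.0773 + 8.0842 + 4.1889) = 59.2212 / 18.3504 = 3.22723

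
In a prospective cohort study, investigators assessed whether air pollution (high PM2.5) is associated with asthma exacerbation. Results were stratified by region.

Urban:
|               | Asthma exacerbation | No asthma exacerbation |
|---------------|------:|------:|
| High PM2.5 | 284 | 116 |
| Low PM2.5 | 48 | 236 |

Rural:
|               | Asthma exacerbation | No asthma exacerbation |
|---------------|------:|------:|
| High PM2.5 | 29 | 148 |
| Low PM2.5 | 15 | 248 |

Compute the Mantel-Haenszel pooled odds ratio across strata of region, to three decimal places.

OR_MH = Σ(aᵢdᵢ/nᵢ) / Σ(bᵢcᵢ/nᵢ), where nᵢ is the stratum total.
Stratum 1 (Urban): n = 684; a·d/n = 284·236/684 = 97.9883; b·c/n = 116·48/684 = 8.1404
Stratum 2 (Rural): n = 440; a·d/n = 29·248/440 = 16.3455; b·c/n = 148·15/440 = 5.0455
OR_MH = (97.9883 + 16.3455) / (8.1404 + 5.0455) = 114.3338 / 13.1858 = 8.67097

8.671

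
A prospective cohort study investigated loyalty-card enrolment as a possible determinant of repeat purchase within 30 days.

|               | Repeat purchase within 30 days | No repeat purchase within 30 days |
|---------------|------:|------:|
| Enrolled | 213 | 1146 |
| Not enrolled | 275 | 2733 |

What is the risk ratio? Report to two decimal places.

1.71

Cells: a = 213, b = 1146, c = 275, d = 2733.
Risk in exposed = 213/1359 = 0.15673; risk in unexposed = 275/3008 = 0.09142.
RR = 0.15673 / 0.09142 = 1.71437
The risk among the exposed is 1.71 times that among the unexposed.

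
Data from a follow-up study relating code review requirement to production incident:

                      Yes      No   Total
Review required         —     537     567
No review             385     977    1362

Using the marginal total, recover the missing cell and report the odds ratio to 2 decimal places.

The missing cell is in the exposed row: 567 − 537 = 30.
So a = 30, b = 537, c = 385, d = 977.
OR = (a·d)/(b·c) = (30 × 977) / (537 × 385) = 29310 / 206745 = 0.14177

0.14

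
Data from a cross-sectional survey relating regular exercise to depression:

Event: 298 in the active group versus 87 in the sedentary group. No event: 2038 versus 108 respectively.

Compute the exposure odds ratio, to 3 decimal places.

From the description: a = 298, b = 2038, c = 87, d = 108.
OR = (a·d)/(b·c) = (298 × 108) / (2038 × 87) = 32184 / 177306 = 0.18152
Exposure is associated with lower odds of depression (OR = 0.18 < 1).

0.182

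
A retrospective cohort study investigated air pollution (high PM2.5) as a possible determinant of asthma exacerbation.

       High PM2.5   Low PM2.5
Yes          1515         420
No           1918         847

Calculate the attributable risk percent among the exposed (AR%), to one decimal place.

24.9

Reading the table with exposure as columns: a = 1515 (High PM2.5, case), b = 1918 (High PM2.5, non-case), c = 420 (Low PM2.5, case), d = 847.
Risk in exposed = 1515/3433 = 0.44130; risk in unexposed = 420/1267 = 0.33149.
RR = 0.44130/0.33149 = 1.33127
AR% = (RR − 1)/RR × 100 = (1.33127 − 1)/1.33127 × 100 = 24.8838%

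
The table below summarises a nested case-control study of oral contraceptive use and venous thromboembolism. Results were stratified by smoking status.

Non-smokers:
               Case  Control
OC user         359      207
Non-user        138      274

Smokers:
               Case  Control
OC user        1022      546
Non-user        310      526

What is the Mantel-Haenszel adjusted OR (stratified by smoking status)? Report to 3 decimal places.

OR_MH = Σ(aᵢdᵢ/nᵢ) / Σ(bᵢcᵢ/nᵢ), where nᵢ is the stratum total.
Stratum 1 (Non-smokers): n = 978; a·d/n = 359·274/978 = 100.5787; b·c/n = 207·138/978 = 29.2086
Stratum 2 (Smokers): n = 2404; a·d/n = 1022·526/2404 = 223.6156; b·c/n = 546·310/2404 = 70.4077
OR_MH = (100.5787 + 223.6156) / (29.2086 + 70.4077) = 324.1944 / 99.6162 = 3.25443

3.254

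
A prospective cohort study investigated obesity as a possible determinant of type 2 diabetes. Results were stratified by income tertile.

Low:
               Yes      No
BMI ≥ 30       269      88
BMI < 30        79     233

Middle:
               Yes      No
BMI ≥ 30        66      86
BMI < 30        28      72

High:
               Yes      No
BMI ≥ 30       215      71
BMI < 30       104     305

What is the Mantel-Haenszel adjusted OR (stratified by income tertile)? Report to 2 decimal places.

OR_MH = Σ(aᵢdᵢ/nᵢ) / Σ(bᵢcᵢ/nᵢ), where nᵢ is the stratum total.
Stratum 1 (Low): n = 669; a·d/n = 269·233/669 = 93.6876; b·c/n = 88·79/669 = 10.3916
Stratum 2 (Middle): n = 252; a·d/n = 66·72/252 = 18.8571; b·c/n = 86·28/252 = 9.5556
Stratum 3 (High): n = 695; a·d/n = 215·305/695 = 94.3525; b·c/n = 71·104/695 = 10.6245
OR_MH = (93.6876 + 18.8571 + 94.3525) / (10.3916 + 9.5556 + 10.6245) = 206.8973 / 30.5716 = 6.76762

6.77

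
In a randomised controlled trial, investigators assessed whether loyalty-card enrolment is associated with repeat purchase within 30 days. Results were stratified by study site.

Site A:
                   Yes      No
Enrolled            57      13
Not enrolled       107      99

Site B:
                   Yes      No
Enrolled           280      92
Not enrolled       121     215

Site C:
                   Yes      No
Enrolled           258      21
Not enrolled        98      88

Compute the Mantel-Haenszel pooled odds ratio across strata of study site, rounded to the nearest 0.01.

OR_MH = Σ(aᵢdᵢ/nᵢ) / Σ(bᵢcᵢ/nᵢ), where nᵢ is the stratum total.
Stratum 1 (Site A): n = 276; a·d/n = 57·99/276 = 20.4457; b·c/n = 13·107/276 = 5.0399
Stratum 2 (Site B): n = 708; a·d/n = 280·215/708 = 85.0282; b·c/n = 92·121/708 = 15.7232
Stratum 3 (Site C): n = 465; a·d/n = 258·88/465 = 48.8258; b·c/n = 21·98/465 = 4.4258
OR_MH = (20.4457 + 85.0282 + 48.8258) / (5.0399 + 15.7232 + 4.4258) = 154.2997 / 25.1888 = 6.12572

6.13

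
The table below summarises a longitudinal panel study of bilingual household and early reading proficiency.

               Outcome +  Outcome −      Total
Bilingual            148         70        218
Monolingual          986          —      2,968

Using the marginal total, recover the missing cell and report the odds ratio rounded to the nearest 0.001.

The missing cell is in the unexposed row: 2968 − 986 = 1982.
So a = 148, b = 70, c = 986, d = 1982.
OR = (a·d)/(b·c) = (148 × 1982) / (70 × 986) = 293336 / 69020 = 4.25001

4.250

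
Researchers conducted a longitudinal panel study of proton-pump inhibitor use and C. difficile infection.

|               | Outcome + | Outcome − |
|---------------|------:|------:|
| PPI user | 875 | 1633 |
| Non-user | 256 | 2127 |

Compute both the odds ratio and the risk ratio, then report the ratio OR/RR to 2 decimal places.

1.37

Cells: a = 875, b = 1633, c = 256, d = 2127.
OR = (875·2127)/(1633·256) = 1861125/418048 = 4.45194
Risk in exposed = 875/2508 = 0.34888; risk in unexposed = 256/2383 = 0.10743; RR = 3.24762
OR/RR = 4.45194 / 3.24762 = 1.37083
The outcome is not rare, so the OR lies further from 1 than the RR.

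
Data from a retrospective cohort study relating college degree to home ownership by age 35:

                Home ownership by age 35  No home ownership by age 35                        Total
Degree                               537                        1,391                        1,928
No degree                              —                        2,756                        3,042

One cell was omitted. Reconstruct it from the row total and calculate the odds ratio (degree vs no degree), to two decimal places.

The missing cell is in the unexposed row: 3042 − 2756 = 286.
So a = 537, b = 1391, c = 286, d = 2756.
OR = (a·d)/(b·c) = (537 × 2756) / (1391 × 286) = 1479972 / 397826 = 3.72015

3.72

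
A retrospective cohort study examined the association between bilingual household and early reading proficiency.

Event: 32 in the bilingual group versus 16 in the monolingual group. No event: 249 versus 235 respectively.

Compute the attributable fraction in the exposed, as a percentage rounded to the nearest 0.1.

44.0

From the description: a = 32, b = 249, c = 16, d = 235.
Risk in exposed = 32/281 = 0.11388; risk in unexposed = 16/251 = 0.06375.
RR = 0.11388/0.06375 = 1.78648
AR% = (RR − 1)/RR × 100 = (1.78648 − 1)/1.78648 × 100 = 44.0239%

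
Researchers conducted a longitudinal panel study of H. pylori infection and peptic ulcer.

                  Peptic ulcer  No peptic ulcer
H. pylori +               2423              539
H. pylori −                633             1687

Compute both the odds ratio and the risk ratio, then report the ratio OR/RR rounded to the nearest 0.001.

3.996

Cells: a = 2423, b = 539, c = 633, d = 1687.
OR = (2423·1687)/(539·633) = 4087601/341187 = 11.98053
Risk in exposed = 2423/2962 = 0.81803; risk in unexposed = 633/2320 = 0.27284; RR = 2.99815
OR/RR = 11.98053 / 2.99815 = 3.99598
The outcome is not rare, so the OR lies further from 1 than the RR.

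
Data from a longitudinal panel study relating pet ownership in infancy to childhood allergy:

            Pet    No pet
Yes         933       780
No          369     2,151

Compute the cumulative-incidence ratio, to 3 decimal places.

2.693

Reading the table with exposure as columns: a = 933 (Pet, case), b = 369 (Pet, non-case), c = 780 (No pet, case), d = 2151.
Risk in exposed = 933/1302 = 0.71659; risk in unexposed = 780/2931 = 0.26612.
RR = 0.71659 / 0.26612 = 2.69272
The risk among the exposed is 2.69 times that among the unexposed.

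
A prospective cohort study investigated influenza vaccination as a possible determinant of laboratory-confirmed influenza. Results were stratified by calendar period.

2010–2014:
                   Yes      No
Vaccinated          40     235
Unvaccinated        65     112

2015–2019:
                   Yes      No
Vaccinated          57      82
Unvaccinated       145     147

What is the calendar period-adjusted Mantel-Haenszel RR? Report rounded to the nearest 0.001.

0.629

RR_MH = Σ(aᵢ·n₀ᵢ/nᵢ) / Σ(cᵢ·n₁ᵢ/nᵢ), with n₁ᵢ = aᵢ+bᵢ (exposed), n₀ᵢ = cᵢ+dᵢ (unexposed), nᵢ = n₁ᵢ+n₀ᵢ.
Stratum 1 (2010–2014): n₁ = 275, n₀ = 177, n = 452; a·n₀/n = 40·177/452 = 15.6637; c·n₁/n = 65·275/452 = 39.5465
Stratum 2 (2015–2019): n₁ = 139, n₀ = 292, n = 431; a·n₀/n = 57·292/431 = 38.6172; c·n₁/n = 145·139/431 = 46.7633
RR_MH = (15.6637 + 38.6172) / (39.5465 + 46.7633) = 54.2809 / 86.3098 = 0.62891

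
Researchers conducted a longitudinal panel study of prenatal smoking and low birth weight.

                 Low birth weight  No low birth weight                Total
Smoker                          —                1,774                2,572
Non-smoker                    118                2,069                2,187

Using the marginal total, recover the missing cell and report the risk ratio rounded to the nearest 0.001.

5.750

The missing cell is in the exposed row: 2572 − 1774 = 798.
So a = 798, b = 1774, c = 118, d = 2069.
RR = [a/(a+b)] / [c/(c+d)] = (798/2572) / (118/2187) = 0.31026/0.05396 = 5.75041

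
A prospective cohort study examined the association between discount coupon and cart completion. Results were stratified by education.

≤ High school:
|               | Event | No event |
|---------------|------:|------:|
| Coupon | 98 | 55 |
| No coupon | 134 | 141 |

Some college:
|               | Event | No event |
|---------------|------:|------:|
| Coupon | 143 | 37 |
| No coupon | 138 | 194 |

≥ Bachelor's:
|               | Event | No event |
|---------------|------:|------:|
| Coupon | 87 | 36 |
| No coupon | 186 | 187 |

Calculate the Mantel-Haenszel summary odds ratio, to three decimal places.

OR_MH = Σ(aᵢdᵢ/nᵢ) / Σ(bᵢcᵢ/nᵢ), where nᵢ is the stratum total.
Stratum 1 (≤ High school): n = 428; a·d/n = 98·141/428 = 32.2850; b·c/n = 55·134/428 = 17.2196
Stratum 2 (Some college): n = 512; a·d/n = 143·194/512 = 54.1836; b·c/n = 37·138/512 = 9.9727
Stratum 3 (≥ Bachelor's): n = 496; a·d/n = 87·187/496 = 32.8004; b·c/n = 36·186/496 = 13.5000
OR_MH = (32.2850 + 54.1836 + 32.8004) / (17.2196 + 9.9727 + 13.5000) = 119.2690 / 40.6923 = 2.93100

2.931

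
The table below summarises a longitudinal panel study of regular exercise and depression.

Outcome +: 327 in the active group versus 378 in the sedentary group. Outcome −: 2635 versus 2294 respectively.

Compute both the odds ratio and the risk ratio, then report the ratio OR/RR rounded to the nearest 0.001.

0.965

From the description: a = 327, b = 2635, c = 378, d = 2294.
OR = (327·2294)/(2635·378) = 750138/996030 = 0.75313
Risk in exposed = 327/2962 = 0.11040; risk in unexposed = 378/2672 = 0.14147; RR = 0.78038
OR/RR = 0.75313 / 0.78038 = 0.96508
The outcome is not rare, so the OR lies further from 1 than the RR.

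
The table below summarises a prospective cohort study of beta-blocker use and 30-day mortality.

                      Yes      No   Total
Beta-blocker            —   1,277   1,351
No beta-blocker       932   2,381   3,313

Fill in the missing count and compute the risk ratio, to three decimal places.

The missing cell is in the exposed row: 1351 − 1277 = 74.
So a = 74, b = 1277, c = 932, d = 2381.
RR = [a/(a+b)] / [c/(c+d)] = (74/1351) / (932/3313) = 0.05477/0.28132 = 0.19471

0.195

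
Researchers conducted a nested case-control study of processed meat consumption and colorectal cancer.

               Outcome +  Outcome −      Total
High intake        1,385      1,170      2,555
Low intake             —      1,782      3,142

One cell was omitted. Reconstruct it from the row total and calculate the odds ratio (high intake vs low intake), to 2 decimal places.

The missing cell is in the unexposed row: 3142 − 1782 = 1360.
So a = 1385, b = 1170, c = 1360, d = 1782.
OR = (a·d)/(b·c) = (1385 × 1782) / (1170 × 1360) = 2468070 / 1591200 = 1.55107

1.55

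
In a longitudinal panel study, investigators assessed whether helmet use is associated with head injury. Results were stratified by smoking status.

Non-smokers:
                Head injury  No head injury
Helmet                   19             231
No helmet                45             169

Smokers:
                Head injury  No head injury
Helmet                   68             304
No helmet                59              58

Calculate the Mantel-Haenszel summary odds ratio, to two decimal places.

OR_MH = Σ(aᵢdᵢ/nᵢ) / Σ(bᵢcᵢ/nᵢ), where nᵢ is the stratum total.
Stratum 1 (Non-smokers): n = 464; a·d/n = 19·169/464 = 6.9203; b·c/n = 231·45/464 = 22.4030
Stratum 2 (Smokers): n = 489; a·d/n = 68·58/489 = 8.0654; b·c/n = 304·59/489 = 36.6789
OR_MH = (6.9203 + 8.0654) / (22.4030 + 36.6789) = 14.9857 / 59.0820 = 0.25364

0.25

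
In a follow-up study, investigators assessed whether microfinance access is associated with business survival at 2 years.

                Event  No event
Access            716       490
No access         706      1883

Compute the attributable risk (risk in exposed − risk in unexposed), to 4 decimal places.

Cells: a = 716, b = 490, c = 706, d = 1883.
Risk in exposed = 716/1206 = 0.593698; risk in unexposed = 706/2589 = 0.272692.
Risk difference = 0.593698 − 0.272692 = 0.321006

0.3210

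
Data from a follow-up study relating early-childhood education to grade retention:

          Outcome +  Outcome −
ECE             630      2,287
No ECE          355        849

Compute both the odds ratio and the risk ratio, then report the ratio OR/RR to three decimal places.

Cells: a = 630, b = 2287, c = 355, d = 849.
OR = (630·849)/(2287·355) = 534870/811885 = 0.65880
Risk in exposed = 630/2917 = 0.21598; risk in unexposed = 355/1204 = 0.29485; RR = 0.73249
OR/RR = 0.65880 / 0.73249 = 0.89940
The outcome is not rare, so the OR lies further from 1 than the RR.

0.899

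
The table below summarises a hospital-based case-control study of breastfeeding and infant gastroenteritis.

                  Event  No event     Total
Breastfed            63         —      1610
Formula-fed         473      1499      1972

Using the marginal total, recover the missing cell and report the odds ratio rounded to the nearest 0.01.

The missing cell is in the exposed row: 1610 − 63 = 1547.
So a = 63, b = 1547, c = 473, d = 1499.
OR = (a·d)/(b·c) = (63 × 1499) / (1547 × 473) = 94437 / 731731 = 0.12906

0.13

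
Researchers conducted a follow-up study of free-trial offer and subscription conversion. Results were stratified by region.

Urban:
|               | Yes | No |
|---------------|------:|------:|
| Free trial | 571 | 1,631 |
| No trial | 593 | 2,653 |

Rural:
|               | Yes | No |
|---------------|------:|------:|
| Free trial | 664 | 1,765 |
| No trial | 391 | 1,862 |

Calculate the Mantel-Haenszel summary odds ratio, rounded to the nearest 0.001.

OR_MH = Σ(aᵢdᵢ/nᵢ) / Σ(bᵢcᵢ/nᵢ), where nᵢ is the stratum total.
Stratum 1 (Urban): n = 5448; a·d/n = 571·2653/5448 = 278.0586; b·c/n = 1631·593/5448 = 177.5299
Stratum 2 (Rural): n = 4682; a·d/n = 664·1862/4682 = 264.0683; b·c/n = 1765·391/4682 = 147.3975
OR_MH = (278.0586 + 264.0683) / (177.5299 + 147.3975) = 542.1269 / 324.9274 = 1.66846

1.668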